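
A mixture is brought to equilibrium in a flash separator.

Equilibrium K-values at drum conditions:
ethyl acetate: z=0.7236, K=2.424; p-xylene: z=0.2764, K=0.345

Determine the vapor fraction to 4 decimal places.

Material balance + equilibrium reduce to Σ zᵢ(Kᵢ−1)/(1+ψ(Kᵢ−1)) = 0.
g(0) = ΣzᵢKᵢ − 1 = 0.8494 and g(1) = 1 − Σzᵢ/Kᵢ = -0.0997, so a root lies in (0, 1).
Newton iteration, ψ⁰ = 0.41:
  ψ = 0.4100: g = 0.40306, g' = -0.8066 → ψ = 0.9097
  ψ = 0.9097: g = 0.00091, g' = -1.0046 → ψ = 0.9106
Converged at ψ = 0.9106.

ψ = 0.9106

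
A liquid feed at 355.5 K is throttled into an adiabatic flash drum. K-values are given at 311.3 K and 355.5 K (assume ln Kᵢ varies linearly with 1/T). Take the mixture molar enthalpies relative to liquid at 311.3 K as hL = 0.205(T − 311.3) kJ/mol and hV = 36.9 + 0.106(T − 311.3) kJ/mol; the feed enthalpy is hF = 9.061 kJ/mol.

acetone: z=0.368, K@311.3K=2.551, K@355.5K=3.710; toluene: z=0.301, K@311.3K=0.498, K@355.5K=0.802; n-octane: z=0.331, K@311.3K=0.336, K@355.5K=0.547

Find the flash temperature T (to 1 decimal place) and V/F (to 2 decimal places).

T = 313.0 K, V/F = 0.24

Adiabatic flash: solve Rachford–Rice at each trial T, then check hF = ψ·hV(T) + (1−ψ)·hL(T).
  T = 311.3 K: K = (2.551, 0.498, 0.336), RR gives ψ = 0.218, H_out = 8.039 kJ/mol
  T = 355.5 K: K = (3.710, 0.802, 0.547), RR gives ψ = 0.820, H_out = 35.716 kJ/mol
  T = 333.4 K: K = (3.115, 0.642, 0.436), RR gives ψ = 0.480, H_out = 21.189 kJ/mol
  T = 322.4 K: K = (2.830, 0.568, 0.385), RR gives ψ = 0.347, H_out = 14.697 kJ/mol
  T = 316.9 K: K = (2.690, 0.533, 0.360), RR gives ψ = 0.283, H_out = 11.440 kJ/mol
  T = 314.1 K: K = (2.620, 0.515, 0.348), RR gives ψ = 0.251, H_out = 9.754 kJ/mol
  T = 312.7 K: K = (2.586, 0.507, 0.342), RR gives ψ = 0.234, H_out = 8.901 kJ/mol
Linear interpolation between T = 312.7 (H_out = 8.901) and T = 314.1 (H_out = 9.754) on hF = 9.061 gives T ≈ 313.0 K, at which ψ = 0.24.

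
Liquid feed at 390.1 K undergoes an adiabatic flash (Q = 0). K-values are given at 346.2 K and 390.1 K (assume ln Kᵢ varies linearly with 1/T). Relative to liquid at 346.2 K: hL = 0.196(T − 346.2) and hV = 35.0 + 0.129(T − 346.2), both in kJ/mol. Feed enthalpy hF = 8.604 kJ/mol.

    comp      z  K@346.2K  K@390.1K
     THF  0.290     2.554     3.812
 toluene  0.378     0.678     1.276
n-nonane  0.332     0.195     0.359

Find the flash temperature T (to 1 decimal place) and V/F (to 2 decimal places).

T = 355.7 K, V/F = 0.20

Adiabatic flash: solve Rachford–Rice at each trial T, then check hF = ψ·hV(T) + (1−ψ)·hL(T).
  T = 346.2 K: K = (2.554, 0.678, 0.195), RR gives ψ = 0.068, H_out = 2.397 kJ/mol
  T = 390.1 K: K = (3.812, 1.276, 0.359), RR gives ψ = 0.667, H_out = 29.985 kJ/mol
  T = 368.1 K: K = (3.156, 0.947, 0.269), RR gives ψ = 0.363, H_out = 16.474 kJ/mol
  T = 357.1 K: K = (2.847, 0.805, 0.230), RR gives ψ = 0.215, H_out = 9.508 kJ/mol
  T = 351.6 K: K = (2.697, 0.739, 0.212), RR gives ψ = 0.142, H_out = 5.962 kJ/mol
  T = 354.4 K: K = (2.773, 0.772, 0.221), RR gives ψ = 0.179, H_out = 7.775 kJ/mol
  T = 355.8 K: K = (2.811, 0.789, 0.226), RR gives ψ = 0.198, H_out = 8.676 kJ/mol
Linear interpolation between T = 354.4 (H_out = 7.775) and T = 355.8 (H_out = 8.676) on hF = 8.604 gives T ≈ 355.7 K, at which ψ = 0.20.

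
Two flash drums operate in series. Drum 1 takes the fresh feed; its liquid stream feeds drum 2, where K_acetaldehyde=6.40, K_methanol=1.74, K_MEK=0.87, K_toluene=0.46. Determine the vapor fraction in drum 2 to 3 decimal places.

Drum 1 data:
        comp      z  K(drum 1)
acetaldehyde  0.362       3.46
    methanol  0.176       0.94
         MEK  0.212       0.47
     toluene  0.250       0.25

V/F (drum 2) = 0.571

Drum 1:
Let ψ₁ = V/F and solve Σ zᵢ(Kᵢ−1)/(1+ψ₁(Kᵢ−1)) = 0.
Check two-phase: ΣzᵢKᵢ = 1.580 > 1 and Σzᵢ/Kᵢ = 1.743 > 1, so g(0) = 0.580 > 0 and g(1) = -0.743 < 0.
Newton iteration, ψ₁⁰ = 0.5:
  ψ₁ = 0.500: g = -0.0644, g' = -0.911 → ψ₁ = 0.429
  ψ₁ = 0.429: g = 0.0003, g' = -0.925 → ψ₁ = 0.430
Converged at ψ₁ = 0.430.
Drum-1 compositions:
  acetaldehyde: x = 0.176, y = 0.609
  methanol: x = 0.181, y = 0.170
  MEK: x = 0.275, y = 0.129
  toluene: x = 0.369, y = 0.092
Drum-2 feed = drum-1 liquid: z₂ = (0.1760, 0.1807, 0.2745, 0.3688).
Drum 2:
Material balance + equilibrium reduce to Σ zᵢ(Kᵢ−1)/(1+ψ₂(Kᵢ−1)) = 0.
Feasibility: ΣzᵢKᵢ = 1.849, Σzᵢ/Kᵢ = 1.249 — both > 1, two phases present.
Newton–Raphson from ψ₂ = 0.5:
  ψ₂ = 0.500: g = 0.0434, g' = -0.635 → ψ₂ = 0.568
  ψ₂ = 0.568: g = 0.0017, g' = -0.588 → ψ₂ = 0.571
Converged at ψ₂ = 0.571.
  acetaldehyde: x = 0.043, y = 0.276
  methanol: x = 0.127, y = 0.221
  MEK: x = 0.297, y = 0.258
  toluene: x = 0.533, y = 0.245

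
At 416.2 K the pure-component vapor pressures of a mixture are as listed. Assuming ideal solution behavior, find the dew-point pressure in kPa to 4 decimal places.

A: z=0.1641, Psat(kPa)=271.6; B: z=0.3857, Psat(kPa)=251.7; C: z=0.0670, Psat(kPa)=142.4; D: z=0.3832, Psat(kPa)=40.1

At the dew point ψ → 1, so Σzᵢ/Kᵢ = 1 with Kᵢ = Pᵢˢᵃᵗ/P ⇒ 1/P = Σzᵢ/Pᵢˢᵃᵗ.
1/P = 0.1641/271.6 + 0.3857/251.7 + 0.0670/142.4 + 0.3832/40.1 = 0.0121632 ⇒ P = 82.2153 kPa

Pdew = 82.2153 kPa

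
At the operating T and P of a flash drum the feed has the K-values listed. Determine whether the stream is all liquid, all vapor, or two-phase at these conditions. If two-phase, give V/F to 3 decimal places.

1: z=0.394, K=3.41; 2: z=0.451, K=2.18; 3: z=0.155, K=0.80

all vapor

ΣzᵢKᵢ = 2.451; Σzᵢ/Kᵢ = 0.516.
Since Σzᵢ/Kᵢ < 1 the mixture is above its dew point — single vapor phase.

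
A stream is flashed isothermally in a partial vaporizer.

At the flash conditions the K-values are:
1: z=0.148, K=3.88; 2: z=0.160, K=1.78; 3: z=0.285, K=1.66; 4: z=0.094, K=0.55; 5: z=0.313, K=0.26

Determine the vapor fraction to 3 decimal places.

Rachford–Rice: g(ψ) = Σ zᵢ(Kᵢ−1)/(1+ψ(Kᵢ−1)) = 0.
g(0) = ΣzᵢKᵢ − 1 = 0.465 and g(1) = 1 − Σzᵢ/Kᵢ = -0.674, so a root lies in (0, 1).
Iterate (Newton) starting at ψ = 0.64:
  ψ = 0.640: g = -0.1340, g' = -0.913 → ψ = 0.493
  ψ = 0.493: g = -0.0109, g' = -0.787 → ψ = 0.479
Converged at ψ = 0.479.

ψ = 0.479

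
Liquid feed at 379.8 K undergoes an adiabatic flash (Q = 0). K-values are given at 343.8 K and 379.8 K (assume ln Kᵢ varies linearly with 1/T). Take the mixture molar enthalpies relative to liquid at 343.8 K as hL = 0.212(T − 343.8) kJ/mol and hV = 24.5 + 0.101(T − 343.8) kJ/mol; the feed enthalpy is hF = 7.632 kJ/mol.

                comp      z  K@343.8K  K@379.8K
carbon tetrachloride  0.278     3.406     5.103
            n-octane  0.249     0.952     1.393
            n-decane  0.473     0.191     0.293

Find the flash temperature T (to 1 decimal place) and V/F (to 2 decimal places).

Adiabatic flash: solve Rachford–Rice at each trial T, then check hF = ψ·hV(T) + (1−ψ)·hL(T).
  T = 343.8 K: K = (3.406, 0.952, 0.191), RR gives ψ = 0.186, H_out = 4.548 kJ/mol
  T = 379.8 K: K = (5.103, 1.393, 0.293), RR gives ψ = 0.444, H_out = 16.738 kJ/mol
  T = 361.8 K: K = (4.211, 1.163, 0.239), RR gives ψ = 0.323, H_out = 11.074 kJ/mol
  T = 352.8 K: K = (3.798, 1.055, 0.214), RR gives ψ = 0.257, H_out = 7.952 kJ/mol
  T = 348.3 K: K = (3.599, 1.003, 0.202), RR gives ψ = 0.222, H_out = 6.291 kJ/mol
  T = 350.6 K: K = (3.700, 1.029, 0.208), RR gives ψ = 0.240, H_out = 7.149 kJ/mol
Linear interpolation between T = 350.6 (H_out = 7.149) and T = 352.8 (H_out = 7.952) on hF = 7.632 gives T ≈ 351.9 K, at which ψ = 0.25.

T = 351.9 K, V/F = 0.25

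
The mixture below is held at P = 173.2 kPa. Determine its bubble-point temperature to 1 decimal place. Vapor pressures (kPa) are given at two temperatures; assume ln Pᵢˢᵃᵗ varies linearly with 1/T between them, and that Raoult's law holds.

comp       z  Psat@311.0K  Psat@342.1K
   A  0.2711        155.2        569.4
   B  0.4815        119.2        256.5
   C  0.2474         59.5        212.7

Bubble-point temperature: ΣzᵢPᵢˢᵃᵗ(T) = P. Interpolate ln Pᵢˢᵃᵗ = aᵢ + bᵢ/T.
  T = 311.0 K: ΣzᵢPᵢˢᵃᵗ = 114.19 kPa
  T = 342.1 K: ΣzᵢPᵢˢᵃᵗ = 330.49 kPa
  T = 326.6 K: ΣzᵢPᵢˢᵃᵗ = 197.89 kPa
  T = 318.8 K: ΣzᵢPᵢˢᵃᵗ = 150.98 kPa
  T = 322.7 K: ΣzᵢPᵢˢᵃᵗ = 173.04 kPa
  T = 324.6 K: ΣzᵢPᵢˢᵃᵗ = 184.78 kPa
Interpolating between 322.7 K and 324.6 K gives T ≈ 322.7 K.

T = 322.7 K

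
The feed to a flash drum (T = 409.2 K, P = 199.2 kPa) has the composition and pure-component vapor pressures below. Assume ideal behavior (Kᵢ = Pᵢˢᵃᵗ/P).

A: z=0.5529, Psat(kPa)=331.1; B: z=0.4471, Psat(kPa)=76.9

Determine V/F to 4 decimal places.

V/F = 0.2253

Raoult's law: Kᵢ = Pᵢˢᵃᵗ/P = Pᵢˢᵃᵗ/199.2.
  K_A = 331.1/199.2 = 1.662149, K_B = 76.9/199.2 = 0.386044
Binary case is linear: z₁(K₁−1)(1+V/F(K₂−1)) + z₂(K₂−1)(1+V/F(K₁−1)) = 0
⇒ V/F = [z₁(K₁−1)+z₂(K₂−1)] / [−(K₁−1)(K₂−1)] = 0.09160/0.40653 = 0.2253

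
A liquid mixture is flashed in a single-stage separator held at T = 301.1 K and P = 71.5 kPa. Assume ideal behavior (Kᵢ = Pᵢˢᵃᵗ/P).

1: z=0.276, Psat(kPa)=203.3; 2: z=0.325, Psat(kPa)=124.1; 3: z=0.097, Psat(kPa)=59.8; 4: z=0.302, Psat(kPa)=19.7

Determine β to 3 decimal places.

Raoult's law: Kᵢ = Pᵢˢᵃᵗ/P = Pᵢˢᵃᵗ/71.5.
  K_1 = 203.3/71.5 = 2.84336, K_2 = 124.1/71.5 = 1.73566, K_3 = 59.8/71.5 = 0.83636, K_4 = 19.7/71.5 = 0.27552
Material balance + equilibrium reduce to Σ zᵢ(Kᵢ−1)/(1+β(Kᵢ−1)) = 0.
Check two-phase: ΣzᵢKᵢ = 1.513 > 1 and Σzᵢ/Kᵢ = 1.496 > 1, so g(0) = 0.513 > 0 and g(1) = -0.496 < 0.
Iterate (Newton) starting at β = 0.5:
  β = 0.500: g = 0.0792, g' = -0.741 → β = 0.607
  β = 0.607: g = -0.0027, g' = -0.801 → β = 0.604
Converged at β = 0.604.

β = 0.604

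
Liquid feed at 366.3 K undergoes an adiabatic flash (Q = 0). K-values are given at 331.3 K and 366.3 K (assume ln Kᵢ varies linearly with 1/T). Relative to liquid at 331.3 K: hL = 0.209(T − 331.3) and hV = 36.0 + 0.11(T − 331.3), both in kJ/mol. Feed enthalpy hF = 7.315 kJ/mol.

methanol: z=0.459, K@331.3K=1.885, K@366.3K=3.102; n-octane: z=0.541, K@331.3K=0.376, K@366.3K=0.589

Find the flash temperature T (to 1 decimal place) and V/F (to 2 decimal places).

Adiabatic flash: solve Rachford–Rice at each trial T, then check hF = ψ·hV(T) + (1−ψ)·hL(T).
  T = 331.3 K: K = (1.885, 0.376), RR gives ψ = 0.124, H_out = 4.474 kJ/mol
  T = 366.3 K: K = (3.102, 0.589), RR gives ψ = 0.859, H_out = 35.276 kJ/mol
  T = 348.8 K: K = (2.449, 0.476), RR gives ψ = 0.502, H_out = 20.872 kJ/mol
  T = 340.1 K: K = (2.157, 0.425), RR gives ψ = 0.330, H_out = 13.439 kJ/mol
  T = 335.7 K: K = (2.018, 0.400), RR gives ψ = 0.234, H_out = 9.226 kJ/mol
  T = 333.5 K: K = (1.951, 0.388), RR gives ψ = 0.181, H_out = 6.933 kJ/mol
Linear interpolation between T = 333.5 (H_out = 6.933) and T = 335.7 (H_out = 9.226) on hF = 7.315 gives T ≈ 333.9 K, at which ψ = 0.19.

T = 333.9 K, V/F = 0.19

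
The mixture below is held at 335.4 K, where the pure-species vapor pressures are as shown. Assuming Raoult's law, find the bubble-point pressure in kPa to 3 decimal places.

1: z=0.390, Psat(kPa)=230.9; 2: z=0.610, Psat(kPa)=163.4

At the bubble point ψ → 0, so ΣzᵢKᵢ = 1 with Kᵢ = Pᵢˢᵃᵗ/P ⇒ P = ΣzᵢPᵢˢᵃᵗ.
P = 0.390·230.9 + 0.610·163.4 = 189.725 kPa

Pbub = 189.725 kPa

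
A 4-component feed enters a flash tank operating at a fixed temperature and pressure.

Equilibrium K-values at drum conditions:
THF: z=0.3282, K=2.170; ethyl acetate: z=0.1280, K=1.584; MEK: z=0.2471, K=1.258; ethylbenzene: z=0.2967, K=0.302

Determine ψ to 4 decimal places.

ψ = 0.5668

Rachford–Rice: g(ψ) = Σ zᵢ(Kᵢ−1)/(1+ψ(Kᵢ−1)) = 0.
Feasibility: ΣzᵢKᵢ = 1.3154, Σzᵢ/Kᵢ = 1.4109 — both > 1, two phases present.
Newton iteration, ψ⁰ = 0.66:
  ψ = 0.6600: g = -0.05889, g' = -0.6748 → ψ = 0.5727
  ψ = 0.5727: g = -0.00354, g' = -0.5993 → ψ = 0.5668
Converged at ψ = 0.5668.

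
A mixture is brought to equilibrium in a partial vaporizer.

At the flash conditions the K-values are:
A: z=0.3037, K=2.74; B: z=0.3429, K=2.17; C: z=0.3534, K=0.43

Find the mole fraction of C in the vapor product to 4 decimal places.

Rachford–Rice: g(V/F) = Σ zᵢ(Kᵢ−1)/(1+V/F(Kᵢ−1)) = 0.
Feasibility: ΣzᵢKᵢ = 1.7282, Σzᵢ/Kᵢ = 1.0907 — both > 1, two phases present.
Newton–Raphson from V/F = 0.48:
  V/F = 0.4800: g = 0.26755, g' = -0.6831 → V/F = 0.8717
  V/F = 0.8717: g = 0.00824, g' = -0.7138 → V/F = 0.8832
Converged at V/F = 0.8832.
Compositions from xᵢ = zᵢ/(1+V/F(Kᵢ−1)), yᵢ = Kᵢxᵢ:
  A: x = 0.1197, y = 0.3280
  B: x = 0.1686, y = 0.3660
  C: x = 0.7116, y = 0.3060

y_C = 0.3060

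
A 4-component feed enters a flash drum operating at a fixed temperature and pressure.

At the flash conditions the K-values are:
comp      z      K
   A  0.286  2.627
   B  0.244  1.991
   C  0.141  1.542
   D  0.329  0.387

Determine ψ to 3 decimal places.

ψ = 0.792

Let ψ = V/F and solve Σ zᵢ(Kᵢ−1)/(1+ψ(Kᵢ−1)) = 0.
Feasibility: ΣzᵢKᵢ = 1.582, Σzᵢ/Kᵢ = 1.173 — both > 1, two phases present.
Newton–Raphson from ψ = 0.69:
  ψ = 0.690: g = 0.0689, g' = -0.646 → ψ = 0.797
  ψ = 0.797: g = -0.0031, g' = -0.711 → ψ = 0.792
Converged at ψ = 0.792.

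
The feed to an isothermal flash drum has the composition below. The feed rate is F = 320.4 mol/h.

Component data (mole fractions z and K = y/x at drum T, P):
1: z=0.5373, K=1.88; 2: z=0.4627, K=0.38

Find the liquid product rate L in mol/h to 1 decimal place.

L = 211.2 mol/h

Material balance + equilibrium reduce to Σ zᵢ(Kᵢ−1)/(1+β(Kᵢ−1)) = 0.
Check two-phase: ΣzᵢKᵢ = 1.1860 > 1 and Σzᵢ/Kᵢ = 1.5034 > 1, so g(0) = 0.1859 > 0 and g(1) = -0.5034 < 0.
Binary case is linear: z₁(K₁−1)(1+β(K₂−1)) + z₂(K₂−1)(1+β(K₁−1)) = 0
⇒ β = [z₁(K₁−1)+z₂(K₂−1)] / [−(K₁−1)(K₂−1)] = 0.18595/0.54560 = 0.3408
Then V = β·F = 0.3408·320.4 = 109.2 mol/h and L = F − V = 211.2 mol/h.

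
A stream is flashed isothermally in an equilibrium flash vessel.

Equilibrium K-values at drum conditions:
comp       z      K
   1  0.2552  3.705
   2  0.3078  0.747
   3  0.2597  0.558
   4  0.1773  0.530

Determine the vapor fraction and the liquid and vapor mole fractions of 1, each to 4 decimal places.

ψ = 0.4049, x_1 = 0.1218, y_1 = 0.4513

Rachford–Rice: g(ψ) = Σ zᵢ(Kᵢ−1)/(1+ψ(Kᵢ−1)) = 0.
Feasibility: ΣzᵢKᵢ = 1.4143, Σzᵢ/Kᵢ = 1.2809 — both > 1, two phases present.
Newton iteration, ψ⁰ = 0.5:
  ψ = 0.5000: g = -0.05199, g' = -0.5138 → ψ = 0.3988
  ψ = 0.3988: g = 0.00357, g' = -0.5906 → ψ = 0.4048
  ψ = 0.4048: g = 0.00002, g' = -0.5849 → ψ = 0.4049
Converged at ψ = 0.4049.
Compositions from xᵢ = zᵢ/(1+ψ(Kᵢ−1)), yᵢ = Kᵢxᵢ:
  1: x = 0.1218, y = 0.4513
  2: x = 0.3429, y = 0.2562
  3: x = 0.3163, y = 0.1765
  4: x = 0.2190, y = 0.1161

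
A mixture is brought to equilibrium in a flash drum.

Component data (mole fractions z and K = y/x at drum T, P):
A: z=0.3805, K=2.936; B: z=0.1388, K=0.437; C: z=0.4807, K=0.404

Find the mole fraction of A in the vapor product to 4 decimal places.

y_A = 0.6846

Newton iteration, V/F⁰ = 0.5:
  V/F = 0.5000: g = -0.14256, g' = -0.7999 → V/F = 0.3218
  V/F = 0.3218: g = 0.00397, g' = -0.8685 → V/F = 0.3264
Converged at V/F = 0.3264.
Compositions from xᵢ = zᵢ/(1+V/F(Kᵢ−1)), yᵢ = Kᵢxᵢ:
  A: x = 0.2332, y = 0.6846
  B: x = 0.1700, y = 0.0743
  C: x = 0.5968, y = 0.2411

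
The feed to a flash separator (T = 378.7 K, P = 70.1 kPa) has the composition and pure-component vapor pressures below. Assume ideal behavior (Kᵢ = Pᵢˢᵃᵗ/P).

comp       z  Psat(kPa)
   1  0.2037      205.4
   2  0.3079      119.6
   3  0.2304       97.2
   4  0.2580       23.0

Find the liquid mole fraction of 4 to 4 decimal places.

Raoult's law: Kᵢ = Pᵢˢᵃᵗ/P = Pᵢˢᵃᵗ/70.1.
  K_1 = 205.4/70.1 = 2.930100, K_2 = 119.6/70.1 = 1.706134, K_3 = 97.2/70.1 = 1.386591, K_4 = 23.0/70.1 = 0.328103
Rachford–Rice: g(V/F) = Σ zᵢ(Kᵢ−1)/(1+V/F(Kᵢ−1)) = 0.
g(0) = ΣzᵢKᵢ − 1 = 0.5263 and g(1) = 1 − Σzᵢ/Kᵢ = -0.2025, so a root lies in (0, 1).
Newton iteration, V/F⁰ = 0.53:
  V/F = 0.5300: g = 0.15726, g' = -0.5714 → V/F = 0.8052
  V/F = 0.8052: g = -0.01724, g' = -0.7517 → V/F = 0.7823
  V/F = 0.7823: g = -0.00035, g' = -0.7221 → V/F = 0.7818
Converged at V/F = 0.7818.
Compositions from xᵢ = zᵢ/(1+V/F(Kᵢ−1)), yᵢ = Kᵢxᵢ:
  1: x = 0.0812, y = 0.2379
  2: x = 0.1984, y = 0.3385
  3: x = 0.1769, y = 0.2453
  4: x = 0.5435, y = 0.1783

x_4 = 0.5435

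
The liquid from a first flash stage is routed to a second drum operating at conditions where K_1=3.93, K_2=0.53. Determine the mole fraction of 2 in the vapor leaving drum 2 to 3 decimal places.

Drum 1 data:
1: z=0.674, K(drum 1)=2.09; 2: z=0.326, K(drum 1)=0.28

y_2 (drum 2) = 0.457

Drum 1:
Rachford–Rice: g(ψ₁) = Σ zᵢ(Kᵢ−1)/(1+ψ₁(Kᵢ−1)) = 0.
g(0) = ΣzᵢKᵢ − 1 = 0.500 and g(1) = 1 − Σzᵢ/Kᵢ = -0.487, so a root lies in (0, 1).
Binary case is linear: z₁(K₁−1)(1+ψ₁(K₂−1)) + z₂(K₂−1)(1+ψ₁(K₁−1)) = 0
⇒ ψ₁ = [z₁(K₁−1)+z₂(K₂−1)] / [−(K₁−1)(K₂−1)] = 0.4999/0.7848 = 0.637
Drum-1 compositions:
  1: x = 0.398, y = 0.831
  2: x = 0.602, y = 0.169
Drum-2 feed = drum-1 liquid: z₂ = (0.3978, 0.6022).
Drum 2:
Newton–Raphson from ψ₂ = 0.5:
  ψ₂ = 0.500: g = 0.1028, g' = -0.789 → ψ₂ = 0.630
  ψ₂ = 0.630: g = 0.0072, g' = -0.690 → ψ₂ = 0.641
Converged at ψ₂ = 0.641.
  1: x = 0.138, y = 0.543
  2: x = 0.862, y = 0.457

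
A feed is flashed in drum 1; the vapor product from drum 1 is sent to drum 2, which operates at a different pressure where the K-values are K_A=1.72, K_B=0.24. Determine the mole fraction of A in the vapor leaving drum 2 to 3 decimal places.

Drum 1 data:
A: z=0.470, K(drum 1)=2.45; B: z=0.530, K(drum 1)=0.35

Drum 1:
Rachford–Rice: g(ψ₁) = Σ zᵢ(Kᵢ−1)/(1+ψ₁(Kᵢ−1)) = 0.
Feasibility: ΣzᵢKᵢ = 1.337, Σzᵢ/Kᵢ = 1.706 — both > 1, two phases present.
Binary case is linear: z₁(K₁−1)(1+ψ₁(K₂−1)) + z₂(K₂−1)(1+ψ₁(K₁−1)) = 0
⇒ ψ₁ = [z₁(K₁−1)+z₂(K₂−1)] / [−(K₁−1)(K₂−1)] = 0.3370/0.9425 = 0.358
Drum-1 compositions:
  A: x = 0.310, y = 0.758
  B: x = 0.690, y = 0.242
Drum-2 feed = drum-1 vapor: z₂ = (0.7583, 0.2417).
Drum 2:
Let ψ₂ = V/F and solve Σ zᵢ(Kᵢ−1)/(1+ψ₂(Kᵢ−1)) = 0.
Feasibility: ΣzᵢKᵢ = 1.362, Σzᵢ/Kᵢ = 1.448 — both > 1, two phases present.
Newton–Raphson from ψ₂ = 0.5:
  ψ₂ = 0.500: g = 0.1052, g' = -0.576 → ψ₂ = 0.683
  ψ₂ = 0.683: g = -0.0157, g' = -0.780 → ψ₂ = 0.663
  ψ₂ = 0.663: g = -0.0003, g' = -0.747 → ψ₂ = 0.662
Converged at ψ₂ = 0.662.
  A: x = 0.514, y = 0.883
  B: x = 0.486, y = 0.117

y_A (drum 2) = 0.883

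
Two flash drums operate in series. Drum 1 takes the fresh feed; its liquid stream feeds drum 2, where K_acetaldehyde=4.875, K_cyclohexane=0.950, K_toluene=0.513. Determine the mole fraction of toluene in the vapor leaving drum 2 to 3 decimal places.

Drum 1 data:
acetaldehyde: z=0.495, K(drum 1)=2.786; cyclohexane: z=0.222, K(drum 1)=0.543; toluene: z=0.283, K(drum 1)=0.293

y_toluene (drum 2) = 0.317

Drum 1:
Rachford–Rice: g(ψ₁) = Σ zᵢ(Kᵢ−1)/(1+ψ₁(Kᵢ−1)) = 0.
g(0) = ΣzᵢKᵢ − 1 = 0.583 and g(1) = 1 − Σzᵢ/Kᵢ = -0.552, so a root lies in (0, 1).
Newton–Raphson from ψ₁ = 0.5:
  ψ₁ = 0.500: g = 0.0260, g' = -0.857 → ψ₁ = 0.530
Converged at ψ₁ = 0.530.
Drum-1 compositions:
  acetaldehyde: x = 0.254, y = 0.708
  cyclohexane: x = 0.293, y = 0.159
  toluene: x = 0.453, y = 0.133
Drum-2 feed = drum-1 liquid: z₂ = (0.2542, 0.2930, 0.4528).
Drum 2:
Rachford–Rice: g(ψ₂) = Σ zᵢ(Kᵢ−1)/(1+ψ₂(Kᵢ−1)) = 0.
g(0) = ΣzᵢKᵢ − 1 = 0.750 and g(1) = 1 − Σzᵢ/Kᵢ = -0.243, so a root lies in (0, 1).
Newton iteration, ψ₂⁰ = 0.37:
  ψ₂ = 0.370: g = 0.1209, g' = -0.805 → ψ₂ = 0.520
  ψ₂ = 0.520: g = 0.0163, g' = -0.613 → ψ₂ = 0.547
Converged at ψ₂ = 0.547.
  acetaldehyde: x = 0.081, y = 0.397
  cyclohexane: x = 0.301, y = 0.286
  toluene: x = 0.617, y = 0.317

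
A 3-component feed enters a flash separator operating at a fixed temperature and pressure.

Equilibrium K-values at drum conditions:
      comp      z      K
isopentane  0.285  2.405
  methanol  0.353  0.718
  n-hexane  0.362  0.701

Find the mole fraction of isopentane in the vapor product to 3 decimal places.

y_isopentane = 0.412

Rachford–Rice: g(V/F) = Σ zᵢ(Kᵢ−1)/(1+V/F(Kᵢ−1)) = 0.
g(0) = ΣzᵢKᵢ − 1 = 0.193 and g(1) = 1 − Σzᵢ/Kᵢ = -0.127, so a root lies in (0, 1).
Newton iteration, V/F⁰ = 0.44:
  V/F = 0.440: g = 0.0092, g' = -0.294 → V/F = 0.471
  V/F = 0.471: g = 0.0002, g' = -0.285 → V/F = 0.472
Converged at V/F = 0.472.
Compositions from xᵢ = zᵢ/(1+V/F(Kᵢ−1)), yᵢ = Kᵢxᵢ:
  isopentane: x = 0.171, y = 0.412
  methanol: x = 0.407, y = 0.292
  n-hexane: x = 0.421, y = 0.295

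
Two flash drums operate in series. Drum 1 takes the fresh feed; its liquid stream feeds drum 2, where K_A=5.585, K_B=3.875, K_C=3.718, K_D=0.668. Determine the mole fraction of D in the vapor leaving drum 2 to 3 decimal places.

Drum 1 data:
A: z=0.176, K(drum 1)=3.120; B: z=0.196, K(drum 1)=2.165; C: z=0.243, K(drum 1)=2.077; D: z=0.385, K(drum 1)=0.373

y_D (drum 2) = 0.603

Drum 1:
Rachford–Rice: g(ψ₁) = Σ zᵢ(Kᵢ−1)/(1+ψ₁(Kᵢ−1)) = 0.
Check two-phase: ΣzᵢKᵢ = 1.622 > 1 and Σzᵢ/Kᵢ = 1.296 > 1, so g(0) = 0.622 > 0 and g(1) = -0.296 < 0.
Newton iteration, ψ₁⁰ = 0.68:
  ψ₁ = 0.680: g = 0.0105, g' = -0.769 → ψ₁ = 0.694
Converged at ψ₁ = 0.694.
Drum-1 compositions:
  A: x = 0.071, y = 0.222
  B: x = 0.108, y = 0.235
  C: x = 0.139, y = 0.289
  D: x = 0.681, y = 0.254
Drum-2 feed = drum-1 liquid: z₂ = (0.0712, 0.1084, 0.1391, 0.6812).
Drum 2:
Let ψ₂ = V/F and solve Σ zᵢ(Kᵢ−1)/(1+ψ₂(Kᵢ−1)) = 0.
Check two-phase: ΣzᵢKᵢ = 1.790 > 1 and Σzᵢ/Kᵢ = 1.098 > 1, so g(0) = 0.790 > 0 and g(1) = -0.098 < 0.
Newton–Raphson from ψ₂ = 0.54:
  ψ₂ = 0.540: g = 0.0937, g' = -0.542 → ψ₂ = 0.713
  ψ₂ = 0.713: g = 0.0111, g' = -0.426 → ψ₂ = 0.739
Converged at ψ₂ = 0.739.
  A: x = 0.016, y = 0.091
  B: x = 0.035, y = 0.134
  C: x = 0.046, y = 0.172
  D: x = 0.903, y = 0.603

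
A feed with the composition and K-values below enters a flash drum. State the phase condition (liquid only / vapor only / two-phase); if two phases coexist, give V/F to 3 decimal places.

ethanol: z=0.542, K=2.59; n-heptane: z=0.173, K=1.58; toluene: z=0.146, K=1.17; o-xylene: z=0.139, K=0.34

ΣzᵢKᵢ = 1.895; Σzᵢ/Kᵢ = 0.852.
Since Σzᵢ/Kᵢ < 1 the mixture is above its dew point — single vapor phase.

vapor only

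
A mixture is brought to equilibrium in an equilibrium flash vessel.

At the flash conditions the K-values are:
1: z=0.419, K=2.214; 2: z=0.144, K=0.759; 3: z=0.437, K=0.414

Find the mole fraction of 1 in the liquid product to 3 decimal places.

x_1 = 0.295

Material balance + equilibrium reduce to Σ zᵢ(Kᵢ−1)/(1+β(Kᵢ−1)) = 0.
Check two-phase: ΣzᵢKᵢ = 1.218 > 1 and Σzᵢ/Kᵢ = 1.435 > 1, so g(0) = 0.218 > 0 and g(1) = -0.435 < 0.
Newton–Raphson from β = 0.53:
  β = 0.530: g = -0.1017, g' = -0.555 → β = 0.347
  β = 0.347: g = -0.0013, g' = -0.552 → β = 0.344
Converged at β = 0.344.
Compositions from xᵢ = zᵢ/(1+β(Kᵢ−1)), yᵢ = Kᵢxᵢ:
  1: x = 0.295, y = 0.654
  2: x = 0.157, y = 0.119
  3: x = 0.548, y = 0.227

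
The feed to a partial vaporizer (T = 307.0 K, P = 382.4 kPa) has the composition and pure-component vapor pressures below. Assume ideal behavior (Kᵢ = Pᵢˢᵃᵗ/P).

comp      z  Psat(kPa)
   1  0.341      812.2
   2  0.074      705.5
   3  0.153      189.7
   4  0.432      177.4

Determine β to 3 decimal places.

Raoult's law: Kᵢ = Pᵢˢᵃᵗ/P = Pᵢˢᵃᵗ/382.4.
  K_1 = 812.2/382.4 = 2.12395, K_2 = 705.5/382.4 = 1.84493, K_3 = 189.7/382.4 = 0.49608, K_4 = 177.4/382.4 = 0.46391
Iterate (Newton) starting at β = 0.5:
  β = 0.500: g = -0.1301, g' = -0.504 → β = 0.242
  β = 0.242: g = -0.0005, g' = -0.517 → β = 0.241
Converged at β = 0.241.

β = 0.241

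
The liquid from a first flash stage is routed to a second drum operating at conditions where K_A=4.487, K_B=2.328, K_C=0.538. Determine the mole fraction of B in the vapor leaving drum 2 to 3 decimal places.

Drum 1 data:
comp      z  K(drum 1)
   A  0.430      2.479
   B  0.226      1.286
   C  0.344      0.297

y_B (drum 2) = 0.240

Drum 1:
Material balance + equilibrium reduce to Σ zᵢ(Kᵢ−1)/(1+ψ₁(Kᵢ−1)) = 0.
Feasibility: ΣzᵢKᵢ = 1.459, Σzᵢ/Kᵢ = 1.507 — both > 1, two phases present.
Newton–Raphson from ψ₁ = 0.39:
  ψ₁ = 0.390: g = 0.1283, g' = -0.716 → ψ₁ = 0.569
  ψ₁ = 0.569: g = -0.0023, g' = -0.763 → ψ₁ = 0.566
Converged at ψ₁ = 0.566.
Drum-1 compositions:
  A: x = 0.234, y = 0.580
  B: x = 0.195, y = 0.250
  C: x = 0.571, y = 0.170
Drum-2 feed = drum-1 liquid: z₂ = (0.2340, 0.1945, 0.5715).
Drum 2:
Iterate (Newton) starting at ψ₂ = 0.5:
  ψ₂ = 0.500: g = 0.1093, g' = -0.708 → ψ₂ = 0.654
  ψ₂ = 0.654: g = 0.0084, g' = -0.613 → ψ₂ = 0.668
Converged at ψ₂ = 0.668.
  A: x = 0.070, y = 0.315
  B: x = 0.103, y = 0.240
  C: x = 0.827, y = 0.445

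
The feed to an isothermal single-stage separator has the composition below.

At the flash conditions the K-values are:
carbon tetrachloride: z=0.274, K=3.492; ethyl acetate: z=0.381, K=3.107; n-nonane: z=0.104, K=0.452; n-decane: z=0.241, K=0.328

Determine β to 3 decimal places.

β = 0.870

Material balance + equilibrium reduce to Σ zᵢ(Kᵢ−1)/(1+β(Kᵢ−1)) = 0.
g(0) = ΣzᵢKᵢ − 1 = 1.267 and g(1) = 1 − Σzᵢ/Kᵢ = -0.166, so a root lies in (0, 1).
Iterate (Newton) starting at β = 0.5:
  β = 0.500: g = 0.3725, g' = -1.045 → β = 0.857
  β = 0.857: g = 0.0149, g' = -1.104 → β = 0.870
Converged at β = 0.870.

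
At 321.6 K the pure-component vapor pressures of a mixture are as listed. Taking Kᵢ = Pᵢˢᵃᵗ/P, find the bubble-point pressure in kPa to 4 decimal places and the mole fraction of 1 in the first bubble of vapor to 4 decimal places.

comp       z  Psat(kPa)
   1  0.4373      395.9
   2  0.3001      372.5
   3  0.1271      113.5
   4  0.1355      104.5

At the bubble point ψ → 0, so ΣzᵢKᵢ = 1 with Kᵢ = Pᵢˢᵃᵗ/P ⇒ P = ΣzᵢPᵢˢᵃᵗ.
P = 0.4373·395.9 + 0.3001·372.5 + 0.1271·113.5 + 0.1355·104.5 = 313.4999 kPa
yᵢ = zᵢPᵢˢᵃᵗ/P ⇒ y_1 = 0.4373·395.9/313.4999 = 0.5522

Pbub = 313.4999 kPa, y_1 = 0.5522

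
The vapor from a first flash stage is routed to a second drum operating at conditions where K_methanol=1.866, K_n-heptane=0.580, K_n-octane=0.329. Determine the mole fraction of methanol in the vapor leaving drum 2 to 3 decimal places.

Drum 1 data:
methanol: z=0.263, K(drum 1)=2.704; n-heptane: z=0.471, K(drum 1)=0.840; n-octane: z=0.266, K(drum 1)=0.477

Drum 1:
Iterate (Newton) starting at ψ₁ = 0.5:
  ψ₁ = 0.500: g = -0.0283, g' = -0.370 → ψ₁ = 0.424
  ψ₁ = 0.424: g = 0.0007, g' = -0.392 → ψ₁ = 0.425
Converged at ψ₁ = 0.425.
Drum-1 compositions:
  methanol: x = 0.152, y = 0.412
  n-heptane: x = 0.505, y = 0.425
  n-octane: x = 0.342, y = 0.163
Drum-2 feed = drum-1 vapor: z₂ = (0.4123, 0.4245, 0.1632).
Drum 2:
Iterate (Newton) starting at ψ₂ = 0.66:
  ψ₂ = 0.660: g = -0.2161, g' = -0.505 → ψ₂ = 0.232
  ψ₂ = 0.232: g = -0.0301, g' = -0.409 → ψ₂ = 0.159
Converged at ψ₂ = 0.159.
  methanol: x = 0.362, y = 0.676
  n-heptane: x = 0.455, y = 0.264
  n-octane: x = 0.183, y = 0.060

y_methanol (drum 2) = 0.676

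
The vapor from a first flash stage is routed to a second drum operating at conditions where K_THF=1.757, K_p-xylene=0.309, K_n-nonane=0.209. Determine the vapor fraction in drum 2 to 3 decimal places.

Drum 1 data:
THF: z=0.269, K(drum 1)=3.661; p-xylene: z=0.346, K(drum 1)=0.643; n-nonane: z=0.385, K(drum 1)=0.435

Drum 1:
Material balance + equilibrium reduce to Σ zᵢ(Kᵢ−1)/(1+ψ₁(Kᵢ−1)) = 0.
g(0) = ΣzᵢKᵢ − 1 = 0.375 and g(1) = 1 − Σzᵢ/Kᵢ = -0.497, so a root lies in (0, 1).
Newton–Raphson from ψ₁ = 0.5:
  ψ₁ = 0.500: g = -0.1464, g' = -0.655 → ψ₁ = 0.276
  ψ₁ = 0.276: g = 0.0176, g' = -0.859 → ψ₁ = 0.297
Converged at ψ₁ = 0.297.
Drum-1 compositions:
  THF: x = 0.150, y = 0.550
  p-xylene: x = 0.387, y = 0.249
  n-nonane: x = 0.463, y = 0.201
Drum-2 feed = drum-1 vapor: z₂ = (0.5498, 0.2489, 0.2013).
Drum 2:
Newton iteration, ψ₂⁰ = 0.43:
  ψ₂ = 0.430: g = -0.1720, g' = -0.709 → ψ₂ = 0.187
  ψ₂ = 0.187: g = -0.0200, g' = -0.572 → ψ₂ = 0.152
Converged at ψ₂ = 0.152.
  THF: x = 0.493, y = 0.866
  p-xylene: x = 0.278, y = 0.086
  n-nonane: x = 0.229, y = 0.048

V/F (drum 2) = 0.152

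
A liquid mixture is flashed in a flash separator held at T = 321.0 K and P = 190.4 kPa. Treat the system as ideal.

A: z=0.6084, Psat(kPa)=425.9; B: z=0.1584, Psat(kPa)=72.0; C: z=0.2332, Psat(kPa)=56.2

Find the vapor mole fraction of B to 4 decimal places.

y_B = 0.0944

Raoult's law: Kᵢ = Pᵢˢᵃᵗ/P = Pᵢˢᵃᵗ/190.4.
  K_A = 425.9/190.4 = 2.236870, K_B = 72.0/190.4 = 0.378151, K_C = 56.2/190.4 = 0.295168
Material balance + equilibrium reduce to Σ zᵢ(Kᵢ−1)/(1+V/F(Kᵢ−1)) = 0.
g(0) = ΣzᵢKᵢ − 1 = 0.4896 and g(1) = 1 − Σzᵢ/Kᵢ = -0.4809, so a root lies in (0, 1).
Newton–Raphson from V/F = 0.51:
  V/F = 0.5100: g = 0.06058, g' = -0.7637 → V/F = 0.5893
  V/F = 0.5893: g = -0.00138, g' = -0.8029 → V/F = 0.5876
Converged at V/F = 0.5876.
Compositions from xᵢ = zᵢ/(1+V/F(Kᵢ−1)), yᵢ = Kᵢxᵢ:
  A: x = 0.3523, y = 0.7881
  B: x = 0.2496, y = 0.0944
  C: x = 0.3981, y = 0.1175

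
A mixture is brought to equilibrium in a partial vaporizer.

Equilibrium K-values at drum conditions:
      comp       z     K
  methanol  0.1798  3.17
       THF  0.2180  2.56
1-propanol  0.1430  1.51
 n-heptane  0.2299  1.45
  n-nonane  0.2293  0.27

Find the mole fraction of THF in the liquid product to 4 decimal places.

Rachford–Rice: g(ψ) = Σ zᵢ(Kᵢ−1)/(1+ψ(Kᵢ−1)) = 0.
g(0) = ΣzᵢKᵢ − 1 = 0.7392 and g(1) = 1 − Σzᵢ/Kᵢ = -0.2444, so a root lies in (0, 1).
Iterate (Newton) starting at ψ = 0.5:
  ψ = 0.5000: g = 0.25715, g' = -0.7199 → ψ = 0.8572
  ψ = 0.8572: g = -0.03996, g' = -1.1153 → ψ = 0.8214
  ψ = 0.8214: g = -0.00183, g' = -1.0168 → ψ = 0.8196
Converged at ψ = 0.8196.
Compositions from xᵢ = zᵢ/(1+ψ(Kᵢ−1)), yᵢ = Kᵢxᵢ:
  methanol: x = 0.0647, y = 0.2051
  THF: x = 0.0957, y = 0.2449
  1-propanol: x = 0.1008, y = 0.1523
  n-heptane: x = 0.1680, y = 0.2435
  n-nonane: x = 0.5708, y = 0.1541

x_THF = 0.0957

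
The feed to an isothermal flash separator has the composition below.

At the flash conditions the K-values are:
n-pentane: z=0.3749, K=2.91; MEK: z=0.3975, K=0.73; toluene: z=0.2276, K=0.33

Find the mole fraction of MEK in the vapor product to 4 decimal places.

Let ψ = V/F and solve Σ zᵢ(Kᵢ−1)/(1+ψ(Kᵢ−1)) = 0.
g(0) = ΣzᵢKᵢ − 1 = 0.4562 and g(1) = 1 − Σzᵢ/Kᵢ = -0.3630, so a root lies in (0, 1).
Newton iteration, ψ⁰ = 0.5:
  ψ = 0.5000: g = 0.01288, g' = -0.6276 → ψ = 0.5205
  ψ = 0.5205: g = 0.00004, g' = -0.6240 → ψ = 0.5206
Converged at ψ = 0.5206.
Compositions from xᵢ = zᵢ/(1+ψ(Kᵢ−1)), yᵢ = Kᵢxᵢ:
  n-pentane: x = 0.1880, y = 0.5470
  MEK: x = 0.4625, y = 0.3376
  toluene: x = 0.3495, y = 0.1153

y_MEK = 0.3376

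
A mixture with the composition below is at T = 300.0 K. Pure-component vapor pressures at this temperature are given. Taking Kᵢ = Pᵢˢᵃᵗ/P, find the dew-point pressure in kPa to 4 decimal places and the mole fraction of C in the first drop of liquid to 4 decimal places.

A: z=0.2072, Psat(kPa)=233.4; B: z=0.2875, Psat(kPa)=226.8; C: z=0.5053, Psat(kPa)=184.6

At the dew point ψ → 1, so Σzᵢ/Kᵢ = 1 with Kᵢ = Pᵢˢᵃᵗ/P ⇒ 1/P = Σzᵢ/Pᵢˢᵃᵗ.
1/P = 0.2072/233.4 + 0.2875/226.8 + 0.5053/184.6 = 0.0048927 ⇒ P = 204.3881 kPa
xᵢ = zᵢP/Pᵢˢᵃᵗ ⇒ x_C = 0.5053·204.3881/184.6 = 0.5595

Pdew = 204.3881 kPa, x_C = 0.5595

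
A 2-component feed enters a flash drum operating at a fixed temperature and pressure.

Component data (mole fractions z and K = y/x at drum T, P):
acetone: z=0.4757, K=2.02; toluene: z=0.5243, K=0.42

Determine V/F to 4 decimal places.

V/F = 0.3062

Binary case is linear: z₁(K₁−1)(1+V/F(K₂−1)) + z₂(K₂−1)(1+V/F(K₁−1)) = 0
⇒ V/F = [z₁(K₁−1)+z₂(K₂−1)] / [−(K₁−1)(K₂−1)] = 0.18112/0.59160 = 0.3062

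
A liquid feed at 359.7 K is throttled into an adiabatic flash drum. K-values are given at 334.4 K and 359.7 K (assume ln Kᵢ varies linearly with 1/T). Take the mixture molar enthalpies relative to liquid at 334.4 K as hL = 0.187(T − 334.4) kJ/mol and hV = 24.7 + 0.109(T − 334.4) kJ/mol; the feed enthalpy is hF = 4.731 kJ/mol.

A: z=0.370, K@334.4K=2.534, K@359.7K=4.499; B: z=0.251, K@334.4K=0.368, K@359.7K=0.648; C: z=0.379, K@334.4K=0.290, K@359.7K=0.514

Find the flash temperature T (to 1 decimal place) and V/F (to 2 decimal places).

T = 336.4 K, V/F = 0.18

Adiabatic flash: solve Rachford–Rice at each trial T, then check hF = ψ·hV(T) + (1−ψ)·hL(T).
  T = 334.4 K: K = (2.534, 0.368, 0.290), RR gives ψ = 0.134, H_out = 3.313 kJ/mol
  T = 359.7 K: K = (4.499, 0.648, 0.514), RR gives ψ = 0.668, H_out = 19.901 kJ/mol
  T = 347.0 K: K = (3.408, 0.493, 0.390), RR gives ψ = 0.387, H_out = 11.534 kJ/mol
  T = 340.7 K: K = (2.947, 0.427, 0.337), RR gives ψ = 0.266, H_out = 7.614 kJ/mol
  T = 337.5 K: K = (2.731, 0.396, 0.313), RR gives ψ = 0.201, H_out = 5.505 kJ/mol
  T = 335.9 K: K = (2.628, 0.381, 0.301), RR gives ψ = 0.167, H_out = 4.396 kJ/mol
Linear interpolation between T = 335.9 (H_out = 4.396) and T = 337.5 (H_out = 5.505) on hF = 4.731 gives T ≈ 336.4 K, at which ψ = 0.18.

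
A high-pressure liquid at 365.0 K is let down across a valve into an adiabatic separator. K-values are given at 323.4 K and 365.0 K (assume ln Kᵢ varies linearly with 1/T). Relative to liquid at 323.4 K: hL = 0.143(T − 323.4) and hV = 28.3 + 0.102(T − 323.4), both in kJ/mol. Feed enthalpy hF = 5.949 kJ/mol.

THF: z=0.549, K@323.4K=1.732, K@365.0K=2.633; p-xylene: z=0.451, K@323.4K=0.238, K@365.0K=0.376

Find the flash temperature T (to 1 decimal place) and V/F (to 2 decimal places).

Adiabatic flash: solve Rachford–Rice at each trial T, then check hF = ψ·hV(T) + (1−ψ)·hL(T).
  T = 323.4 K: K = (1.732, 0.238), RR gives ψ = 0.104, H_out = 2.953 kJ/mol
  T = 365.0 K: K = (2.633, 0.376), RR gives ψ = 0.604, H_out = 22.002 kJ/mol
  T = 344.2 K: K = (2.163, 0.303), RR gives ψ = 0.400, H_out = 13.957 kJ/mol
  T = 333.8 K: K = (1.942, 0.270), RR gives ψ = 0.273, H_out = 9.097 kJ/mol
  T = 328.6 K: K = (1.836, 0.254), RR gives ψ = 0.196, H_out = 6.245 kJ/mol
  T = 326.0 K: K = (1.784, 0.246), RR gives ψ = 0.152, H_out = 4.664 kJ/mol
  T = 327.3 K: K = (1.810, 0.250), RR gives ψ = 0.175, H_out = 5.470 kJ/mol
Linear interpolation between T = 327.3 (H_out = 5.470) and T = 328.6 (H_out = 6.245) on hF = 5.949 gives T ≈ 328.1 K, at which ψ = 0.19.

T = 328.1 K, V/F = 0.19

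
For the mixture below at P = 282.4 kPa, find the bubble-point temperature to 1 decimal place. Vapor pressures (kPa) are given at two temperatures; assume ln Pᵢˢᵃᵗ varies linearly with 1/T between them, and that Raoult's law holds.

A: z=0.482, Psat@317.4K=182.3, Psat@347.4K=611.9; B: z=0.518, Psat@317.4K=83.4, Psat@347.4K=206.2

T = 337.4 K

Bubble-point temperature: ΣzᵢPᵢˢᵃᵗ(T) = P. Interpolate ln Pᵢˢᵃᵗ = aᵢ + bᵢ/T.
  T = 317.4 K: ΣzᵢPᵢˢᵃᵗ = 131.07 kPa
  T = 347.4 K: ΣzᵢPᵢˢᵃᵗ = 401.75 kPa
  T = 332.4 K: ΣzᵢPᵢˢᵃᵗ = 234.77 kPa
  T = 339.9 K: ΣzᵢPᵢˢᵃᵗ = 308.77 kPa
  T = 336.1 K: ΣzᵢPᵢˢᵃᵗ = 269.12 kPa
  T = 338.0 K: ΣzᵢPᵢˢᵃᵗ = 288.37 kPa
Interpolating between 336.1 K and 338.0 K gives T ≈ 337.4 K.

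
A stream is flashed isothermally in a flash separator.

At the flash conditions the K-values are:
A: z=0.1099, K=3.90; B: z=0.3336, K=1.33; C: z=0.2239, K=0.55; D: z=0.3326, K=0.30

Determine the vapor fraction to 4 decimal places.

ψ = 0.0973

Material balance + equilibrium reduce to Σ zᵢ(Kᵢ−1)/(1+ψ(Kᵢ−1)) = 0.
Feasibility: ΣzᵢKᵢ = 1.0952, Σzᵢ/Kᵢ = 1.7948 — both > 1, two phases present.
Newton–Raphson from ψ = 0.5:
  ψ = 0.5000: g = -0.26361, g' = -0.6420 → ψ = 0.0894
  ψ = 0.0894: g = 0.00671, g' = -0.8519 → ψ = 0.0972
  ψ = 0.0972: g = 0.00007, g' = -0.8337 → ψ = 0.0973
Converged at ψ = 0.0973.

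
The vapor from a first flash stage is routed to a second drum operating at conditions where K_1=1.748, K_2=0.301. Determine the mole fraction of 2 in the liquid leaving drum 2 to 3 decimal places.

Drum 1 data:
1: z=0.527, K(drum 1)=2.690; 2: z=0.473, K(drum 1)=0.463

x_2 (drum 2) = 0.517

Drum 1:
Material balance + equilibrium reduce to Σ zᵢ(Kᵢ−1)/(1+ψ₁(Kᵢ−1)) = 0.
Feasibility: ΣzᵢKᵢ = 1.637, Σzᵢ/Kᵢ = 1.218 — both > 1, two phases present.
Newton–Raphson from ψ₁ = 0.3:
  ψ₁ = 0.300: g = 0.2882, g' = -0.857 → ψ₁ = 0.636
  ψ₁ = 0.636: g = 0.0432, g' = -0.664 → ψ₁ = 0.702
Converged at ψ₁ = 0.701.
Drum-1 compositions:
  1: x = 0.241, y = 0.649
  2: x = 0.759, y = 0.351
Drum-2 feed = drum-1 vapor: z₂ = (0.6486, 0.3514).
Drum 2:
Let ψ₂ = V/F and solve Σ zᵢ(Kᵢ−1)/(1+ψ₂(Kᵢ−1)) = 0.
Check two-phase: ΣzᵢKᵢ = 1.240 > 1 and Σzᵢ/Kᵢ = 1.538 > 1, so g(0) = 0.240 > 0 and g(1) = -0.538 < 0.
Binary case is linear: z₁(K₁−1)(1+ψ₂(K₂−1)) + z₂(K₂−1)(1+ψ₂(K₁−1)) = 0
⇒ ψ₂ = [z₁(K₁−1)+z₂(K₂−1)] / [−(K₁−1)(K₂−1)] = 0.2396/0.5229 = 0.458
  1: x = 0.483, y = 0.844
  2: x = 0.517, y = 0.156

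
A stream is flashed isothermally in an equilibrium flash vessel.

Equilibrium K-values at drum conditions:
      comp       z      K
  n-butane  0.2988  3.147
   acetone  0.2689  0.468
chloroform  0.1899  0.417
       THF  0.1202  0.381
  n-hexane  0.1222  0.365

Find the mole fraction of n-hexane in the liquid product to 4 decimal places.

x_n-hexane = 0.1389

Material balance + equilibrium reduce to Σ zᵢ(Kᵢ−1)/(1+V/F(Kᵢ−1)) = 0.
g(0) = ΣzᵢKᵢ − 1 = 0.2358 and g(1) = 1 − Σzᵢ/Kᵢ = -0.7752, so a root lies in (0, 1).
Newton iteration, V/F⁰ = 0.5:
  V/F = 0.5000: g = -0.26322, g' = -0.7926 → V/F = 0.1679
  V/F = 0.1679: g = 0.02184, g' = -1.0343 → V/F = 0.1890
  V/F = 0.1890: g = 0.00042, g' = -0.9952 → V/F = 0.1894
Converged at V/F = 0.1894.
Compositions from xᵢ = zᵢ/(1+V/F(Kᵢ−1)), yᵢ = Kᵢxᵢ:
  n-butane: x = 0.2124, y = 0.6684
  acetone: x = 0.2990, y = 0.1399
  chloroform: x = 0.2135, y = 0.0890
  THF: x = 0.1362, y = 0.0519
  n-hexane: x = 0.1389, y = 0.0507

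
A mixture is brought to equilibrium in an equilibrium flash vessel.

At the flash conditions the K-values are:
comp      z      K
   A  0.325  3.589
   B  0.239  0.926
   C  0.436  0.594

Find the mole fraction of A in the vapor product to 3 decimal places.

y_A = 0.386

Material balance + equilibrium reduce to Σ zᵢ(Kᵢ−1)/(1+V/F(Kᵢ−1)) = 0.
g(0) = ΣzᵢKᵢ − 1 = 0.647 and g(1) = 1 − Σzᵢ/Kᵢ = -0.083, so a root lies in (0, 1).
Iterate (Newton) starting at V/F = 0.5:
  V/F = 0.500: g = 0.1262, g' = -0.528 → V/F = 0.739
  V/F = 0.739: g = 0.0172, g' = -0.405 → V/F = 0.782
Converged at V/F = 0.782.
Compositions from xᵢ = zᵢ/(1+V/F(Kᵢ−1)), yᵢ = Kᵢxᵢ:
  A: x = 0.107, y = 0.386
  B: x = 0.254, y = 0.235
  C: x = 0.639, y = 0.379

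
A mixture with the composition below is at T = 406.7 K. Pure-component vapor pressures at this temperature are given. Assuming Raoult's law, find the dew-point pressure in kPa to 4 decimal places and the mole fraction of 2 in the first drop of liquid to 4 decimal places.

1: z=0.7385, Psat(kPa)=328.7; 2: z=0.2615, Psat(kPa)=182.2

Pdew = 271.5941 kPa, x_2 = 0.3898

At the dew point ψ → 1, so Σzᵢ/Kᵢ = 1 with Kᵢ = Pᵢˢᵃᵗ/P ⇒ 1/P = Σzᵢ/Pᵢˢᵃᵗ.
1/P = 0.7385/328.7 + 0.2615/182.2 = 0.0036820 ⇒ P = 271.5941 kPa
xᵢ = zᵢP/Pᵢˢᵃᵗ ⇒ x_2 = 0.2615·271.5941/182.2 = 0.3898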